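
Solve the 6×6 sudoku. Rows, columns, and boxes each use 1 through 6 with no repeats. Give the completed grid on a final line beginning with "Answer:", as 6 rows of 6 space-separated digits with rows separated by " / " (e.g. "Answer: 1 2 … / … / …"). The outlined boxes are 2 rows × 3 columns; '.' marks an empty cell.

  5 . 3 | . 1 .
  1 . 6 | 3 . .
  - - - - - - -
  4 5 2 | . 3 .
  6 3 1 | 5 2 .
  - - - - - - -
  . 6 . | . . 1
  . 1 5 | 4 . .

Step 1. [r2c5∈{4,5}] across col 5, 4 lands solely at r2c5 ⇒ r2c5=4.
Step 2. [r3c6∈{6}] r3c6 is down to just 6 ⇒ r3c6=6.
Step 3. [r1c6∈{2}] r1c6's peers cover all but 2. So r1c6=2.
Step 4. [r5c1∈{2,3}] r5c1 is the only open cell in row 5 admitting 3 ⇒ r5c1=3.
Step 5. [r1c4∈{6}] r1c4's peers cover all but 6, so r1c4=6.
Step 6. [r4c6∈{4}] r4c6's peers cover all but 4, so r4c6=4.
Step 7. [r6c1∈{2}] r6c1 is down to just 2 ⇒ r6c1=2.
Step 8. [r5c4∈{2}] r5c4 is down to just 2 ⇒ r5c4=2.
Step 9. [r6c5∈{6}] r6c5 is down to just 6. So r6c5=6.
Step 10. [r3c4∈{1}] r3c4 is down to just 1 ⇒ r3c4=1.
Step 11. [r5c5∈{5}] nothing but 5 survives at r5c5, so r5c5=5.
Step 12. [r2c2∈{2}] only 2 remains possible at r2c2, so r2c2=2.
Step 13. [r2c6∈{5}] r2c6 is down to just 5 ⇒ r2c6=5.
Step 14. [r6c6∈{3}] r6c6's peers cover all but 3. So r6c6=3.
Step 15. [r5c3∈{4}] r5c3's peers cover all but 4, so r5c3=4.
Step 16. [r1c2∈{4}] r1c2 has the single candidate 4. So r1c2=4.

Answer: 5 4 3 6 1 2 / 1 2 6 3 4 5 / 4 5 2 1 3 6 / 6 3 1 5 2 4 / 3 6 4 2 5 1 / 2 1 5 4 6 3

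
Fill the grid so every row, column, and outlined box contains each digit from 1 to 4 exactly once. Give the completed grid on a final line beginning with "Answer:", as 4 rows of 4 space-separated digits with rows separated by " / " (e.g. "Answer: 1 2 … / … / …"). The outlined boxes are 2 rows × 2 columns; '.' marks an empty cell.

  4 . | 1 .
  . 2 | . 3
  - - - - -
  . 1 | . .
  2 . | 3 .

Step 1. [r3c3∈{2,4}] r3c3 is the only open cell in col 3 admitting 2. So r3c3=2.
Step 2. [r4c2∈{4}] r4c2 has the single candidate 4 ⇒ r4c2=4.
Step 3. [r3c1∈{3}] r3c1 is down to just 3, so r3c1=3.
Step 4. [r4c4∈{1}] nothing but 1 survives at r4c4, so r4c4=1.
Step 5. [r3c4∈{4}] only 4 remains possible at r3c4 ⇒ r3c4=4.
Step 6. [r2c1∈{1}] nothing but 1 survives at r2c1. So r2c1=1.
Step 7. [r1c4∈{2}] r1c4 is down to just 2 ⇒ r1c4=2.
Step 8. [r2c3∈{4}] r2c3 is down to just 4. So r2c3=4.
Step 9. [r1c2∈{3}] nothing but 3 survives at r1c2, so r1c2=3.

Answer: 4 3 1 2 / 1 2 4 3 / 3 1 2 4 / 2 4 3 1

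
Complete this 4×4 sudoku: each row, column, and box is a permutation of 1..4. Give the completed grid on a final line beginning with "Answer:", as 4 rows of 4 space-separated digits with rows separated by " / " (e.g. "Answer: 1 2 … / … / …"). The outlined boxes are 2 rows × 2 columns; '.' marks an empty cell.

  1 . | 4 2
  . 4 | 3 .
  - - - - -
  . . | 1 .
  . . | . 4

Step 1. [r3c1∈{2,3,4}] row 3 places 4 nowhere but r3c1 ⇒ r3c1=4.
Step 2. [r4c1∈{2,3}] col 1 places 3 nowhere but r4c1 ⇒ r4c1=3.
Step 3. [r4c3∈{2}] nothing but 2 survives at r4c3. So r4c3=2.
Step 4. [r3c2∈{2}] r3c2 is down to just 2, so r3c2=2.
Step 5. [r2c4∈{1}] nothing but 1 survives at r2c4 ⇒ r2c4=1.
Step 6. [r4c2∈{1}] r4c2's peers cover all but 1. So r4c2=1.
Step 7. [r1c2∈{3}] only 3 remains possible at r1c2. So r1c2=3.
Step 8. [r2c1∈{2}] r2c1 has the single candidate 2. So r2c1=2.
Step 9. [r3c4∈{3}] r3c4 has the single candidate 3, so r3c4=3.

Answer: 1 3 4 2 / 2 4 3 1 / 4 2 1 3 / 3 1 2 4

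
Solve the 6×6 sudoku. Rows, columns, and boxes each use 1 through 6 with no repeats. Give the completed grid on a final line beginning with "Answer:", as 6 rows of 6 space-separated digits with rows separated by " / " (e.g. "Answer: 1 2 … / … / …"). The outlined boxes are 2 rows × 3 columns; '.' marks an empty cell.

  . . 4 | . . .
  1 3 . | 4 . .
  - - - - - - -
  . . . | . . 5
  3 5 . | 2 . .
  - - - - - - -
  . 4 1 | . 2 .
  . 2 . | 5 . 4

Step 1. [r4c3∈{6}] r4c3's peers cover all but 6. So r4c3=6.
Step 2. [r6c5∈{1,3,6}] 1 has one home in row 6: r6c5. So r6c5=1.
Step 3. [r1c2∈{6}] r1c2 has the single candidate 6, so r1c2=6.
Step 4. [r2c3∈{2,5}] col 3 places 5 nowhere but r2c3. So r2c3=5.
Step 5. [r2c5∈{6}] r2c5 is down to just 6 ⇒ r2c5=6.
Step 6. [r3c4∈{1,3,6}] row 3 places 6 nowhere but r3c4 ⇒ r3c4=6.
Step 7. [r1c1∈{2}] r1c1 has the single candidate 2, so r1c1=2.
Step 8. [r1c4∈{1,3}] 1 has one home in col 4: r1c4, so r1c4=1.
Step 9. [r3c5∈{3,4}] row 3 places 3 nowhere but r3c5 ⇒ r3c5=3.
Step 10. [r5c6∈{3,6}] r5c6 is the only open cell in col 6 admitting 6. So r5c6=6.
Step 11. [r6c1∈{6}] only 6 remains possible at r6c1, so r6c1=6.
Step 12. [r3c2∈{1}] r3c2 is down to just 1, so r3c2=1.
Step 13. [r5c4∈{3}] only 3 remains possible at r5c4, so r5c4=3.
Step 14. [r1c5∈{5}] r1c5 has the single candidate 5. So r1c5=5.
Step 15. [r1c6∈{3}] only 3 remains possible at r1c6. So r1c6=3.
Step 16. [r6c3∈{3}] r6c3 has the single candidate 3. So r6c3=3.
Step 17. [r4c6∈{1}] only 1 remains possible at r4c6 ⇒ r4c6=1.
Step 18. [r2c6∈{2}] r2c6 is down to just 2 ⇒ r2c6=2.
Step 19. [r3c3∈{2}] r3c3 is down to just 2, so r3c3=2.
Step 20. [r5c1∈{5}] r5c1 is down to just 5, so r5c1=5.
Step 21. [r4c5∈{4}] r4c5 is down to just 4 ⇒ r4c5=4.
Step 22. [r3c1∈{4}] only 4 remains possible at r3c1. So r3c1=4.

Answer: 2 6 4 1 5 3 / 1 3 5 4 6 2 / 4 1 2 6 3 5 / 3 5 6 2 4 1 / 5 4 1 3 2 6 / 6 2 3 5 1 4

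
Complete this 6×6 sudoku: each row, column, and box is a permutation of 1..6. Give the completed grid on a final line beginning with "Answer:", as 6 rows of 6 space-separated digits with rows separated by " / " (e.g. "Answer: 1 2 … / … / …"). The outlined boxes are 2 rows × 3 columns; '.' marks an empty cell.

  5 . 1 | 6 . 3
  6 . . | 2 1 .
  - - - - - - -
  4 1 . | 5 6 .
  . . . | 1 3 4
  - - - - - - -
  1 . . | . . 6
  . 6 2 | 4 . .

Step 1. [r1c2∈{2,4}] 2 has one home in row 1: r1c2. So r1c2=2.
Step 2. [r5c4∈{3}] r5c4 is down to just 3. So r5c4=3.
Step 3. [r6c5∈{5}] r6c5 is down to just 5 ⇒ r6c5=5.
Step 4. [r4c2∈{5}] r4c2's peers cover all but 5 ⇒ r4c2=5.
Step 5. [r2c2∈{3,4}] 3 has one home in col 2: r2c2, so r2c2=3.
Step 6. [r5c3∈{4,5}] across row 5, 5 lands solely at r5c3 ⇒ r5c3=5.
Step 7. [r6c1∈{3}] nothing but 3 survives at r6c1. So r6c1=3.
Step 8. [r1c5∈{4}] r1c5 is down to just 4, so r1c5=4.
Step 9. [r2c6∈{5}] only 5 remains possible at r2c6. So r2c6=5.
Step 10. [r5c5∈{2}] r5c5 is down to just 2, so r5c5=2.
Step 11. [r4c1∈{2}] r4c1's peers cover all but 2, so r4c1=2.
Step 12. [r2c3∈{4}] only 4 remains possible at r2c3 ⇒ r2c3=4.
Step 13. [r6c6∈{1}] r6c6's peers cover all but 1, so r6c6=1.
Step 14. [r4c3∈{6}] r4c3 has the single candidate 6, so r4c3=6.
Step 15. [r5c2∈{4}] r5c2 is down to just 4. So r5c2=4.
Step 16. [r3c6∈{2}] r3c6 is down to just 2, so r3c6=2.
Step 17. [r3c3∈{3}] only 3 remains possible at r3c3, so r3c3=3.

Answer: 5 2 1 6 4 3 / 6 3 4 2 1 5 / 4 1 3 5 6 2 / 2 5 6 1 3 4 / 1 4 5 3 2 6 / 3 6 2 4 5 1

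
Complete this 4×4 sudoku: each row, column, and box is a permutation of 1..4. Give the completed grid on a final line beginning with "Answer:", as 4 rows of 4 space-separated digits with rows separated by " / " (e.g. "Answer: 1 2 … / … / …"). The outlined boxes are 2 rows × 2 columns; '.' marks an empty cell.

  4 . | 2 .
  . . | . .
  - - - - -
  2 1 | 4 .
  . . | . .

Step 1. [r1c2∈{3}] only 3 remains possible at r1c2 ⇒ r1c2=3.
Step 2. [r3c4∈{3}] r3c4 has the single candidate 3 ⇒ r3c4=3.
Step 3. [r1c4∈{1}] nothing but 1 survives at r1c4, so r1c4=1.
Step 4. [r2c2∈{2}] r2c2 has the single candidate 2. So r2c2=2.
Step 5. [r2c1∈{1}] r2c1's peers cover all but 1. So r2c1=1.
Step 6. [r2c4∈{4}] r2c4's peers cover all but 4. So r2c4=4.
Step 7. [r4c1∈{3}] nothing but 3 survives at r4c1, so r4c1=3.
Step 8. [r4c3∈{1}] nothing but 1 survives at r4c3, so r4c3=1.
Step 9. [r4c2∈{4}] only 4 remains possible at r4c2. So r4c2=4.
Step 10. [r4c4∈{2}] r4c4's peers cover all but 2. So r4c4=2.
Step 11. [r2c3∈{3}] r2c3 has the single candidate 3. So r2c3=3.

Answer: 4 3 2 1 / 1 2 3 4 / 2 1 4 3 / 3 4 1 2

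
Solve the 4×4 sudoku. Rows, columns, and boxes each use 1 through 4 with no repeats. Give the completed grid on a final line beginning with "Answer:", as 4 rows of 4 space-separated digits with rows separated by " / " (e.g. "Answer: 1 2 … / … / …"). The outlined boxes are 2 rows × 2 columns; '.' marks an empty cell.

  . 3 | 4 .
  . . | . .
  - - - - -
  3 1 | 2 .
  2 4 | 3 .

Step 1. [r2c3∈{1}] r2c3 has the single candidate 1, so r2c3=1.
Step 2. [r2c4∈{2,3}] 3 has one home in row 2: r2c4 ⇒ r2c4=3.
Step 3. [r1c1∈{1}] r1c1 is down to just 1, so r1c1=1.
Step 4. [r2c2∈{2}] r2c2 is down to just 2. So r2c2=2.
Step 5. [r2c1∈{4}] r2c1 has the single candidate 4, so r2c1=4.
Step 6. [r3c4∈{4}] r3c4 has the single candidate 4, so r3c4=4.
Step 7. [r1c4∈{2}] r1c4 is down to just 2, so r1c4=2.
Step 8. [r4c4∈{1}] r4c4 is down to just 1. So r4c4=1.

Answer: 1 3 4 2 / 4 2 1 3 / 3 1 2 4 / 2 4 3 1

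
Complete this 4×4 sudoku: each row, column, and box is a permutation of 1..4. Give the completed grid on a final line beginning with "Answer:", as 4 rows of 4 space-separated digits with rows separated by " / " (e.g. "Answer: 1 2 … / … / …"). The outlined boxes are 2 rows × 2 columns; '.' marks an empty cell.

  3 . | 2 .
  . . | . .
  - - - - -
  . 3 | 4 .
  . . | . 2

Step 1. [r3c4∈{1}] only 1 remains possible at r3c4, so r3c4=1.
Step 2. [r1c2∈{1,4}] 1 has one home in row 1: r1c2 ⇒ r1c2=1.
Step 3. [r4c2∈{4}] only 4 remains possible at r4c2, so r4c2=4.
Step 4. [r2c1∈{2,4}] 4 has one home in col 1: r2c1, so r2c1=4.
Step 5. [r4c3∈{3}] r4c3 is down to just 3, so r4c3=3.
Step 6. [r2c3∈{1}] r2c3's peers cover all but 1 ⇒ r2c3=1.
Step 7. [r2c2∈{2}] only 2 remains possible at r2c2 ⇒ r2c2=2.
Step 8. [r3c1∈{2}] r3c1 has the single candidate 2 ⇒ r3c1=2.
Step 9. [r2c4∈{3}] nothing but 3 survives at r2c4, so r2c4=3.
Step 10. [r1c4∈{4}] r1c4 has the single candidate 4. So r1c4=4.
Step 11. [r4c1∈{1}] nothing but 1 survives at r4c1. So r4c1=1.

Answer: 3 1 2 4 / 4 2 1 3 / 2 3 4 1 / 1 4 3 2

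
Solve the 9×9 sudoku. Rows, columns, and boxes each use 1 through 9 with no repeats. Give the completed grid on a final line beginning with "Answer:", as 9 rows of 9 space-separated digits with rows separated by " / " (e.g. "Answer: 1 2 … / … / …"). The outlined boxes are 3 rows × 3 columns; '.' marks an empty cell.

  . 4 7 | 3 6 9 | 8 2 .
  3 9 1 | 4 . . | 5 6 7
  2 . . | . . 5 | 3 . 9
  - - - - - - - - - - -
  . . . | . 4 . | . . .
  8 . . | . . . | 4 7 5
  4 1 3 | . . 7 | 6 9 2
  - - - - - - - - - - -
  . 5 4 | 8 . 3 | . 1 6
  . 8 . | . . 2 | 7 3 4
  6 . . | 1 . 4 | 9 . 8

Step 1. [r8c3∈{9}] only 9 remains possible at r8c3 ⇒ r8c3=9.
Step 2. [r6c5∈{5,8}] 8 has one home in row 6: r6c5, so r6c5=8.
Step 3. [r4c3∈{2,5,6}] in col 3, 5 fits only at r4c3. So r4c3=5.
Step 4. [r3c2∈{6}] r3c2 is down to just 6, so r3c2=6.
Step 5. [r5c2∈{2}] r5c2 is down to just 2. So r5c2=2.
Step 6. [r8c4∈{5,6}] r8c4 is the only open cell in row 8 admitting 6 ⇒ r8c4=6.
Step 7. [r7c1∈{7}] r7c1 is down to just 7, so r7c1=7.
Step 8. [r4c6∈{1,6}] 6 has one home in row 4: r4c6, so r4c6=6.
Step 9. [r5c5∈{1,3,9}] r5c5 is the only open cell in row 5 admitting 3 ⇒ r5c5=3.
Step 10. [r9c5∈{5,7}] row 9 places 7 nowhere but r9c5. So r9c5=7.
Step 11. [r5c4∈{9}] nothing but 9 survives at r5c4, so r5c4=9.
Step 12. [r4c7∈{1}] nothing but 1 survives at r4c7 ⇒ r4c7=1.
Step 13. [r3c8∈{4}] r3c8's peers cover all but 4 ⇒ r3c8=4.
Step 14. [r3c4∈{7}] only 7 remains possible at r3c4. So r3c4=7.
Step 15. [r8c5∈{5}] r8c5 has the single candidate 5, so r8c5=5.
Step 16. [r9c8∈{5}] r9c8's peers cover all but 5 ⇒ r9c8=5.
Step 17. [r4c9∈{3}] nothing but 3 survives at r4c9 ⇒ r4c9=3.
Step 18. [r4c2∈{7}] r4c2's peers cover all but 7 ⇒ r4c2=7.
Step 19. [r6c4∈{5}] r6c4's peers cover all but 5 ⇒ r6c4=5.
Step 20. [r2c6∈{8}] r2c6 is down to just 8. So r2c6=8.
Step 21. [r5c3∈{6}] r5c3's peers cover all but 6. So r5c3=6.
Step 22. [r7c7∈{2}] r7c7 has the single candidate 2 ⇒ r7c7=2.
Step 23. [r4c1∈{9}] r4c1 has the single candidate 9, so r4c1=9.
Step 24. [r3c5∈{1}] r3c5's peers cover all but 1 ⇒ r3c5=1.
Step 25. [r9c3∈{2}] r9c3 is down to just 2, so r9c3=2.
Step 26. [r1c1∈{5}] r1c1's peers cover all but 5, so r1c1=5.
Step 27. [r3c3∈{8}] r3c3 is down to just 8. So r3c3=8.
Step 28. [r2c5∈{2}] only 2 remains possible at r2c5 ⇒ r2c5=2.
Step 29. [r9c2∈{3}] nothing but 3 survives at r9c2. So r9c2=3.
Step 30. [r7c5∈{9}] r7c5 is down to just 9 ⇒ r7c5=9.
Step 31. [r8c1∈{1}] r8c1's peers cover all but 1. So r8c1=1.
Step 32. [r5c6∈{1}] only 1 remains possible at r5c6 ⇒ r5c6=1.
Step 33. [r1c9∈{1}] r1c9 has the single candidate 1 ⇒ r1c9=1.
Step 34. [r4c8∈{8}] r4c8 is down to just 8, so r4c8=8.
Step 35. [r4c4∈{2}] r4c4's peers cover all but 2. So r4c4=2.

Answer: 5 4 7 3 6 9 8 2 1 / 3 9 1 4 2 8 5 6 7 / 2 6 8 7 1 5 3 4 9 / 9 7 5 2 4 6 1 8 3 / 8 2 6 9 3 1 4 7 5 / 4 1 3 5 8 7 6 9 2 / 7 5 4 8 9 3 2 1 6 / 1 8 9 6 5 2 7 3 4 / 6 3 2 1 7 4 9 5 8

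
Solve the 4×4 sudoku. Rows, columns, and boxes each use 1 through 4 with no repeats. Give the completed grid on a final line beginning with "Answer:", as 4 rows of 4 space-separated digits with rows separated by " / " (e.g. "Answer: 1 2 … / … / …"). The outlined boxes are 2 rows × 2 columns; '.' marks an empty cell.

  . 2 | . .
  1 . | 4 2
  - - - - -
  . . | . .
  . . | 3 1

Step 1. [r1c1∈{3,4}] in row 1, 4 fits only at r1c1. So r1c1=4.
Step 2. [r3c2∈{1,3,4}] r3c2 is the only open cell in row 3 admitting 1, so r3c2=1.
Step 3. [r4c1∈{2}] r4c1 has the single candidate 2. So r4c1=2.
Step 4. [r3c4∈{4}] only 4 remains possible at r3c4, so r3c4=4.
Step 5. [r3c1∈{3}] nothing but 3 survives at r3c1. So r3c1=3.
Step 6. [r4c2∈{4}] only 4 remains possible at r4c2, so r4c2=4.
Step 7. [r1c3∈{1}] r1c3 has the single candidate 1 ⇒ r1c3=1.
Step 8. [r2c2∈{3}] only 3 remains possible at r2c2 ⇒ r2c2=3.
Step 9. [r1c4∈{3}] nothing but 3 survives at r1c4. So r1c4=3.
Step 10. [r3c3∈{2}] r3c3 has the single candidate 2. So r3c3=2.

Answer: 4 2 1 3 / 1 3 4 2 / 3 1 2 4 / 2 4 3 1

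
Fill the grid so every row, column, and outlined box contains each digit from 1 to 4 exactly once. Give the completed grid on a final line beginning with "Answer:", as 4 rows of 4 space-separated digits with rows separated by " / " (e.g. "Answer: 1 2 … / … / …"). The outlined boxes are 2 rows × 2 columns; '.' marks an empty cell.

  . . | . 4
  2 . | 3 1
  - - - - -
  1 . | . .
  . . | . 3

Step 1. [r3c4∈{2}] r3c4 has the single candidate 2, so r3c4=2.
Step 2. [r4c1∈{4}] r4c1 has the single candidate 4. So r4c1=4.
Step 3. [r1c1∈{3}] only 3 remains possible at r1c1, so r1c1=3.
Step 4. [r4c2∈{2}] r4c2's peers cover all but 2 ⇒ r4c2=2.
Step 5. [r3c3∈{4}] r3c3 is down to just 4 ⇒ r3c3=4.
Step 6. [r1c2∈{1}] r1c2 is down to just 1 ⇒ r1c2=1.
Step 7. [r2c2∈{4}] nothing but 4 survives at r2c2 ⇒ r2c2=4.
Step 8. [r4c3∈{1}] r4c3 is down to just 1 ⇒ r4c3=1.
Step 9. [r3c2∈{3}] r3c2's peers cover all but 3. So r3c2=3.
Step 10. [r1c3∈{2}] r1c3 is down to just 2. So r1c3=2.

Answer: 3 1 2 4 / 2 4 3 1 / 1 3 4 2 / 4 2 1 3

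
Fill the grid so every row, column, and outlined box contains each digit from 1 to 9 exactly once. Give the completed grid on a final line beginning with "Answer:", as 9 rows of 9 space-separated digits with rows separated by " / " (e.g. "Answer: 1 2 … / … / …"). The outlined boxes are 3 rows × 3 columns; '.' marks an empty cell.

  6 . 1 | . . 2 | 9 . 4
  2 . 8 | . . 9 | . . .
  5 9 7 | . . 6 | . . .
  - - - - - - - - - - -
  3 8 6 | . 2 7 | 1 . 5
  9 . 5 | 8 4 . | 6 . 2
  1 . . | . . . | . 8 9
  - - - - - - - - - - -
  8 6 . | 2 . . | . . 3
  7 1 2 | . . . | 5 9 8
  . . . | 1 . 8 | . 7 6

Step 1. [r1c2∈{3}] r1c2's peers cover all but 3, so r1c2=3.
Step 2. [r7c7∈{4}] r7c7 is down to just 4, so r7c7=4.
Step 3. [r5c8∈{3}] r5c8's peers cover all but 3. So r5c8=3.
Step 4. [r2c9∈{1,7}] r2c9 is the only open cell in col 9 admitting 7, so r2c9=7.
Step 5. [r1c8∈{5}] nothing but 5 survives at r1c8. So r1c8=5.
Step 6. [r3c9∈{1}] r3c9 has the single candidate 1 ⇒ r3c9=1.
Step 7. [r9c3∈{3,4,9}] across col 3, 3 lands solely at r9c3, so r9c3=3.
Step 8. [r3c4∈{3,4}] across row 3, 4 lands solely at r3c4, so r3c4=4.
Step 9. [r3c7∈{2,3,8}] col 7 places 8 nowhere but r3c7, so r3c7=8.
Step 10. [r3c5∈{3}] r3c5's peers cover all but 3 ⇒ r3c5=3.
Step 11. [r7c5∈{5,7,9}] row 7 places 7 nowhere but r7c5. So r7c5=7.
Step 12. [r9c2∈{4,5}] r9c2 is the only open cell in col 2 admitting 5 ⇒ r9c2=5.
Step 13. [r2c4∈{5}] r2c4 is down to just 5 ⇒ r2c4=5.
Step 14. [r6c5∈{5,6}] 5 has one home in col 5: r6c5, so r6c5=5.
Step 15. [r6c2∈{2,4,7}] r6c2 is the only open cell in row 6 admitting 2 ⇒ r6c2=2.
Step 16. [r6c4∈{3,6}] 6 has one home in row 6: r6c4 ⇒ r6c4=6.
Step 17. [r6c6∈{3}] only 3 remains possible at r6c6. So r6c6=3.
Step 18. [r8c4∈{3}] r8c4 is down to just 3, so r8c4=3.
Step 19. [r1c5∈{8}] only 8 remains possible at r1c5. So r1c5=8.
Step 20. [r5c6∈{1}] only 1 remains possible at r5c6, so r5c6=1.
Step 21. [r8c6∈{4}] nothing but 4 survives at r8c6 ⇒ r8c6=4.
Step 22. [r7c6∈{5}] nothing but 5 survives at r7c6 ⇒ r7c6=5.
Step 23. [r9c7∈{2}] r9c7 has the single candidate 2. So r9c7=2.
Step 24. [r1c4∈{7}] only 7 remains possible at r1c4 ⇒ r1c4=7.
Step 25. [r2c2∈{4}] r2c2 is down to just 4, so r2c2=4.
Step 26. [r8c5∈{6}] r8c5 has the single candidate 6 ⇒ r8c5=6.
Step 27. [r7c8∈{1}] r7c8's peers cover all but 1. So r7c8=1.
Step 28. [r5c2∈{7}] r5c2's peers cover all but 7 ⇒ r5c2=7.
Step 29. [r2c8∈{6}] r2c8's peers cover all but 6 ⇒ r2c8=6.
Step 30. [r9c1∈{4}] only 4 remains possible at r9c1. So r9c1=4.
Step 31. [r4c4∈{9}] only 9 remains possible at r4c4. So r4c4=9.
Step 32. [r2c5∈{1}] r2c5 is down to just 1, so r2c5=1.
Step 33. [r7c3∈{9}] only 9 remains possible at r7c3 ⇒ r7c3=9.
Step 34. [r2c7∈{3}] r2c7 is down to just 3. So r2c7=3.
Step 35. [r9c5∈{9}] r9c5 has the single candidate 9. So r9c5=9.
Step 36. [r6c3∈{4}] r6c3 is down to just 4, so r6c3=4.
Step 37. [r6c7∈{7}] r6c7's peers cover all but 7, so r6c7=7.
Step 38. [r3c8∈{2}] r3c8's peers cover all but 2, so r3c8=2.
Step 39. [r4c8∈{4}] r4c8 has the single candidate 4. So r4c8=4.

Answer: 6 3 1 7 8 2 9 5 4 / 2 4 8 5 1 9 3 6 7 / 5 9 7 4 3 6 8 2 1 / 3 8 6 9 2 7 1 4 5 / 9 7 5 8 4 1 6 3 2 / 1 2 4 6 5 3 7 8 9 / 8 6 9 2 7 5 4 1 3 / 7 1 2 3 6 4 5 9 8 / 4 5 3 1 9 8 2 7 6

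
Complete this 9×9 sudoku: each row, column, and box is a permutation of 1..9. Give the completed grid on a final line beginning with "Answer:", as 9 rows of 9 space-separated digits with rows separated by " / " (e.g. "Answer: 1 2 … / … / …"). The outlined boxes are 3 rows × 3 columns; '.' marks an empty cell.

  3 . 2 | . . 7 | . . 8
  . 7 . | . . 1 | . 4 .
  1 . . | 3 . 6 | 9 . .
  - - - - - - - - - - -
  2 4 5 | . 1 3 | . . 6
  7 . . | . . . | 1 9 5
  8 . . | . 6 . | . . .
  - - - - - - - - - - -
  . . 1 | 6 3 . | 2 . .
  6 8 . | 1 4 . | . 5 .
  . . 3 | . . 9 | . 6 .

Step 1. [r9c5∈{2,5,7,8}] 7 has one home in col 5: r9c5 ⇒ r9c5=7.
Step 2. [r3c2∈{5}] r3c2's peers cover all but 5. So r3c2=5.
Step 3. [r7c2∈{9}] r7c2 is down to just 9 ⇒ r7c2=9.
Step 4. [r4c4∈{7,8,9}] r4c4 is the only open cell in row 4 admitting 9 ⇒ r4c4=9.
Step 5. [r6c4∈{2,4,5,7}] in col 4, 7 fits only at r6c4. So r6c4=7.
Step 6. [r6c8∈{2,3}] 3 has one home in col 8: r6c8, so r6c8=3.
Step 7. [r6c9∈{2,4}] across box 6, 2 lands solely at r6c9 ⇒ r6c9=2.
Step 8. [r3c9∈{7}] r3c9 is down to just 7 ⇒ r3c9=7.
Step 9. [r7c8∈{7,8}] r7c8 is the only open cell in row 7 admitting 7. So r7c8=7.
Step 10. [r7c9∈{4}] r7c9 is down to just 4. So r7c9=4.
Step 11. [r7c6∈{5,8}] 8 has one home in row 7: r7c6. So r7c6=8.
Step 12. [r9c4∈{2,5}] box 8 places 5 nowhere but r9c4, so r9c4=5.
Step 13. [r1c2∈{6}] only 6 remains possible at r1c2 ⇒ r1c2=6.
Step 14. [r2c9∈{3}] r2c9 has the single candidate 3 ⇒ r2c9=3.
Step 15. [r2c1∈{9}] r2c1's peers cover all but 9, so r2c1=9.
Step 16. [r2c3∈{8}] r2c3's peers cover all but 8 ⇒ r2c3=8.
Step 17. [r2c4∈{2}] nothing but 2 survives at r2c4. So r2c4=2.
Step 18. [r5c4∈{4,8}] 8 has one home in col 4: r5c4 ⇒ r5c4=8.
Step 19. [r2c5∈{5}] r2c5's peers cover all but 5, so r2c5=5.
Step 20. [r5c6∈{2,4}] 4 has one home in row 5: r5c6 ⇒ r5c6=4.
Step 21. [r9c7∈{8}] nothing but 8 survives at r9c7 ⇒ r9c7=8.
Step 22. [r6c2∈{1}] nothing but 1 survives at r6c2 ⇒ r6c2=1.
Step 23. [r3c8∈{2}] r3c8's peers cover all but 2, so r3c8=2.
Step 24. [r8c6∈{2}] r8c6's peers cover all but 2, so r8c6=2.
Step 25. [r7c1∈{5}] only 5 remains possible at r7c1 ⇒ r7c1=5.
Step 26. [r3c3∈{4}] nothing but 4 survives at r3c3. So r3c3=4.
Step 27. [r9c2∈{2}] r9c2's peers cover all but 2, so r9c2=2.
Step 28. [r9c1∈{4}] r9c1 has the single candidate 4 ⇒ r9c1=4.
Step 29. [r6c7∈{4}] r6c7 has the single candidate 4 ⇒ r6c7=4.
Step 30. [r4c7∈{7}] r4c7 is down to just 7 ⇒ r4c7=7.
Step 31. [r3c5∈{8}] only 8 remains possible at r3c5. So r3c5=8.
Step 32. [r8c3∈{7}] only 7 remains possible at r8c3. So r8c3=7.
Step 33. [r1c4∈{4}] r1c4 has the single candidate 4, so r1c4=4.
Step 34. [r5c5∈{2}] r5c5's peers cover all but 2. So r5c5=2.
Step 35. [r8c9∈{9}] r8c9's peers cover all but 9. So r8c9=9.
Step 36. [r6c6∈{5}] nothing but 5 survives at r6c6 ⇒ r6c6=5.
Step 37. [r8c7∈{3}] only 3 remains possible at r8c7. So r8c7=3.
Step 38. [r9c9∈{1}] nothing but 1 survives at r9c9, so r9c9=1.
Step 39. [r1c5∈{9}] only 9 remains possible at r1c5. So r1c5=9.
Step 40. [r2c7∈{6}] r2c7 has the single candidate 6 ⇒ r2c7=6.
Step 41. [r4c8∈{8}] r4c8 has the single candidate 8, so r4c8=8.
Step 42. [r5c2∈{3}] r5c2 is down to just 3, so r5c2=3.
Step 43. [r1c7∈{5}] r1c7 is down to just 5. So r1c7=5.
Step 44. [r5c3∈{6}] only 6 remains possible at r5c3. So r5c3=6.
Step 45. [r1c8∈{1}] r1c8's peers cover all but 1 ⇒ r1c8=1.
Step 46. [r6c3∈{9}] r6c3 has the single candidate 9, so r6c3=9.

Answer: 3 6 2 4 9 7 5 1 8 / 9 7 8 2 5 1 6 4 3 / 1 5 4 3 8 6 9 2 7 / 2 4 5 9 1 3 7 8 6 / 7 3 6 8 2 4 1 9 5 / 8 1 9 7 6 5 4 3 2 / 5 9 1 6 3 8 2 7 4 / 6 8 7 1 4 2 3 5 9 / 4 2 3 5 7 9 8 6 1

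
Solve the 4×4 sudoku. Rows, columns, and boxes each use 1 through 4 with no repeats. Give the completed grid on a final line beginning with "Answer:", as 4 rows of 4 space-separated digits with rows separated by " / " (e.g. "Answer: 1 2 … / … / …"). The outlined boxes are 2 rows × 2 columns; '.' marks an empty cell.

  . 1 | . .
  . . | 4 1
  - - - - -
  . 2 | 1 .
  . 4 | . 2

Step 1. [r3c1∈{3}] only 3 remains possible at r3c1, so r3c1=3.
Step 2. [r1c3∈{2,3}] col 3 places 2 nowhere but r1c3 ⇒ r1c3=2.
Step 3. [r4c3∈{3}] r4c3's peers cover all but 3 ⇒ r4c3=3.
Step 4. [r2c1∈{2}] r2c1's peers cover all but 2, so r2c1=2.
Step 5. [r1c1∈{4}] r1c1 has the single candidate 4, so r1c1=4.
Step 6. [r1c4∈{3}] only 3 remains possible at r1c4. So r1c4=3.
Step 7. [r2c2∈{3}] r2c2's peers cover all but 3, so r2c2=3.
Step 8. [r4c1∈{1}] nothing but 1 survives at r4c1. So r4c1=1.
Step 9. [r3c4∈{4}] r3c4 is down to just 4. So r3c4=4.

Answer: 4 1 2 3 / 2 3 4 1 / 3 2 1 4 / 1 4 3 2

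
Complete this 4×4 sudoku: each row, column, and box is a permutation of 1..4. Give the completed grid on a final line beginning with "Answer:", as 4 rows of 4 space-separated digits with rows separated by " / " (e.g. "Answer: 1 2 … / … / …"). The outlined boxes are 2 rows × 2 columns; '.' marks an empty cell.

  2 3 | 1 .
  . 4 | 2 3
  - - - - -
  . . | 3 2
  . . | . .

Step 1. [r3c2∈{1}] r3c2 has the single candidate 1, so r3c2=1.
Step 2. [r4c3∈{4}] r4c3 is down to just 4, so r4c3=4.
Step 3. [r4c2∈{2}] r4c2's peers cover all but 2 ⇒ r4c2=2.
Step 4. [r1c4∈{4}] nothing but 4 survives at r1c4 ⇒ r1c4=4.
Step 5. [r3c1∈{4}] nothing but 4 survives at r3c1 ⇒ r3c1=4.
Step 6. [r4c4∈{1}] only 1 remains possible at r4c4 ⇒ r4c4=1.
Step 7. [r2c1∈{1}] nothing but 1 survives at r2c1. So r2c1=1.
Step 8. [r4c1∈{3}] nothing but 3 survives at r4c1. So r4c1=3.

Answer: 2 3 1 4 / 1 4 2 3 / 4 1 3 2 / 3 2 4 1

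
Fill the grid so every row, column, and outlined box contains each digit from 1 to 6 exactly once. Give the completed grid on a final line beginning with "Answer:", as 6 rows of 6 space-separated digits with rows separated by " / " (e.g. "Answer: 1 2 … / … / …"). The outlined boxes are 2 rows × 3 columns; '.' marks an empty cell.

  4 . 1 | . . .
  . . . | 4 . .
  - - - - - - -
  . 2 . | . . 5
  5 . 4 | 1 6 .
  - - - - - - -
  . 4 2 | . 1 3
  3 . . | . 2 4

Step 1. [r5c1∈{6}] r5c1's peers cover all but 6, so r5c1=6.
Step 2. [r1c4∈{2,3,5,6}] r1c4 is the only open cell in col 4 admitting 2. So r1c4=2.
Step 3. [r4c2∈{3}] r4c2's peers cover all but 3, so r4c2=3.
Step 4. [r1c5∈{3,5}] r1c5 is the only open cell in row 1 admitting 3, so r1c5=3.
Step 5. [r1c2∈{5,6}] 5 has one home in row 1: r1c2 ⇒ r1c2=5.
Step 6. [r2c2∈{6}] r2c2 is down to just 6. So r2c2=6.
Step 7. [r6c4∈{5,6}] row 6 places 6 nowhere but r6c4 ⇒ r6c4=6.
Step 8. [r6c3∈{5}] r6c3 has the single candidate 5 ⇒ r6c3=5.
Step 9. [r2c3∈{3}] r2c3 has the single candidate 3 ⇒ r2c3=3.
Step 10. [r2c6∈{1}] r2c6 has the single candidate 1. So r2c6=1.
Step 11. [r6c2∈{1}] r6c2's peers cover all but 1, so r6c2=1.
Step 12. [r3c3∈{6}] nothing but 6 survives at r3c3. So r3c3=6.
Step 13. [r2c1∈{2}] nothing but 2 survives at r2c1. So r2c1=2.
Step 14. [r3c1∈{1}] r3c1 is down to just 1. So r3c1=1.
Step 15. [r3c5∈{4}] nothing but 4 survives at r3c5. So r3c5=4.
Step 16. [r4c6∈{2}] only 2 remains possible at r4c6, so r4c6=2.
Step 17. [r2c5∈{5}] r2c5's peers cover all but 5, so r2c5=5.
Step 18. [r3c4∈{3}] r3c4 is down to just 3. So r3c4=3.
Step 19. [r5c4∈{5}] only 5 remains possible at r5c4. So r5c4=5.
Step 20. [r1c6∈{6}] r1c6's peers cover all but 6. So r1c6=6.

Answer: 4 5 1 2 3 6 / 2 6 3 4 5 1 / 1 2 6 3 4 5 / 5 3 4 1 6 2 / 6 4 2 5 1 3 / 3 1 5 6 2 4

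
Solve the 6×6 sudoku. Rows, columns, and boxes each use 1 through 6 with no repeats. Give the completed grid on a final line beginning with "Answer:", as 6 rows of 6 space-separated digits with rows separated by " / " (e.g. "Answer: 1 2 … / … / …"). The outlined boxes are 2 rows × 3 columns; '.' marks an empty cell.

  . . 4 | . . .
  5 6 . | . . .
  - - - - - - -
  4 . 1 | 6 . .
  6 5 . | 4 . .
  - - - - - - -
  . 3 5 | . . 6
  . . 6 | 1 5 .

Step 1. [r1c1∈{1,2,3}] across col 1, 3 lands solely at r1c1, so r1c1=3.
Step 2. [r2c3∈{2}] only 2 remains possible at r2c3, so r2c3=2.
Step 3. [r6c6∈{2,3,4}] r6c6 is the only open cell in row 6 admitting 3. So r6c6=3.
Step 4. [r3c5∈{2,3}] r3c5 is the only open cell in row 3 admitting 3. So r3c5=3.
Step 5. [r5c4∈{2}] r5c4 has the single candidate 2, so r5c4=2.
Step 6. [r3c6∈{2,5}] across row 3, 5 lands solely at r3c6, so r3c6=5.
Step 7. [r1c5∈{1,2,6}] r1c5 is the only open cell in row 1 admitting 6, so r1c5=6.
Step 8. [r2c6∈{1,4}] in col 6, 4 fits only at r2c6 ⇒ r2c6=4.
Step 9. [r4c5∈{1,2}] r4c5 is the only open cell in col 5 admitting 2, so r4c5=2.
Step 10. [r1c6∈{1,2}] r1c6 is the only open cell in row 1 admitting 2 ⇒ r1c6=2.
Step 11. [r3c2∈{2}] r3c2 has the single candidate 2 ⇒ r3c2=2.
Step 12. [r6c2∈{4}] r6c2 is down to just 4. So r6c2=4.
Step 13. [r6c1∈{2}] r6c1 is down to just 2. So r6c1=2.
Step 14. [r4c6∈{1}] nothing but 1 survives at r4c6, so r4c6=1.
Step 15. [r5c1∈{1}] nothing but 1 survives at r5c1 ⇒ r5c1=1.
Step 16. [r2c5∈{1}] r2c5's peers cover all but 1. So r2c5=1.
Step 17. [r2c4∈{3}] r2c4 is down to just 3. So r2c4=3.
Step 18. [r4c3∈{3}] r4c3 has the single candidate 3, so r4c3=3.
Step 19. [r5c5∈{4}] r5c5's peers cover all but 4. So r5c5=4.
Step 20. [r1c2∈{1}] nothing but 1 survives at r1c2 ⇒ r1c2=1.
Step 21. [r1c4∈{5}] only 5 remains possible at r1c4 ⇒ r1c4=5.

Answer: 3 1 4 5 6 2 / 5 6 2 3 1 4 / 4 2 1 6 3 5 / 6 5 3 4 2 1 / 1 3 5 2 4 6 / 2 4 6 1 5 3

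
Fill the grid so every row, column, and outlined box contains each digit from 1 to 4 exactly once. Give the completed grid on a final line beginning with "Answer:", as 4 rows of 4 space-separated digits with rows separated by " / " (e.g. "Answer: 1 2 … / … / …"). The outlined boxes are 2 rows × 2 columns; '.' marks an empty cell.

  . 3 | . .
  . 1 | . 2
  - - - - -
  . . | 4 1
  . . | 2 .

Step 1. [r3c1∈{2,3}] across row 3, 3 lands solely at r3c1, so r3c1=3.
Step 2. [r2c1∈{4}] only 4 remains possible at r2c1. So r2c1=4.
Step 3. [r4c2∈{4}] only 4 remains possible at r4c2. So r4c2=4.
Step 4. [r1c4∈{4}] r1c4 has the single candidate 4 ⇒ r1c4=4.
Step 5. [r3c2∈{2}] nothing but 2 survives at r3c2. So r3c2=2.
Step 6. [r1c3∈{1}] r1c3's peers cover all but 1. So r1c3=1.
Step 7. [r1c1∈{2}] nothing but 2 survives at r1c1 ⇒ r1c1=2.
Step 8. [r4c1∈{1}] r4c1's peers cover all but 1. So r4c1=1.
Step 9. [r4c4∈{3}] nothing but 3 survives at r4c4. So r4c4=3.
Step 10. [r2c3∈{3}] r2c3 is down to just 3 ⇒ r2c3=3.

Answer: 2 3 1 4 / 4 1 3 2 / 3 2 4 1 / 1 4 2 3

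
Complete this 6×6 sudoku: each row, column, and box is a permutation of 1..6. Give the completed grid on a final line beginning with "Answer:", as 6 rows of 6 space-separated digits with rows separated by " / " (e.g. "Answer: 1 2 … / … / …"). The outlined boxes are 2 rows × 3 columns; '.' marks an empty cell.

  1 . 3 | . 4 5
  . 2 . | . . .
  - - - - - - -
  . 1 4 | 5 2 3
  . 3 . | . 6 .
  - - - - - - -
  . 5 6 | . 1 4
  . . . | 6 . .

Step 1. [r6c6∈{2}] only 2 remains possible at r6c6 ⇒ r6c6=2.
Step 2. [r5c4∈{3}] r5c4 has the single candidate 3. So r5c4=3.
Step 3. [r2c1∈{4,5,6}] in row 2, 4 fits only at r2c1. So r2c1=4.
Step 4. [r4c1∈{2,5}] 5 has one home in col 1: r4c1, so r4c1=5.
Step 5. [r2c4∈{1}] r2c4 has the single candidate 1, so r2c4=1.
Step 6. [r6c1∈{3}] r6c1's peers cover all but 3. So r6c1=3.
Step 7. [r2c5∈{3}] only 3 remains possible at r2c5. So r2c5=3.
Step 8. [r4c6∈{1}] only 1 remains possible at r4c6, so r4c6=1.
Step 9. [r3c1∈{6}] r3c1 is down to just 6. So r3c1=6.
Step 10. [r2c3∈{5}] r2c3 is down to just 5 ⇒ r2c3=5.
Step 11. [r5c1∈{2}] only 2 remains possible at r5c1. So r5c1=2.
Step 12. [r2c6∈{6}] r2c6 has the single candidate 6 ⇒ r2c6=6.
Step 13. [r1c4∈{2}] only 2 remains possible at r1c4, so r1c4=2.
Step 14. [r6c3∈{1}] r6c3 has the single candidate 1 ⇒ r6c3=1.
Step 15. [r1c2∈{6}] r1c2 has the single candidate 6. So r1c2=6.
Step 16. [r4c3∈{2}] only 2 remains possible at r4c3 ⇒ r4c3=2.
Step 17. [r6c2∈{4}] nothing but 4 survives at r6c2. So r6c2=4.
Step 18. [r6c5∈{5}] r6c5 is down to just 5 ⇒ r6c5=5.
Step 19. [r4c4∈{4}] r4c4 has the single candidate 4. So r4c4=4.

Answer: 1 6 3 2 4 5 / 4 2 5 1 3 6 / 6 1 4 5 2 3 / 5 3 2 4 6 1 / 2 5 6 3 1 4 / 3 4 1 6 5 2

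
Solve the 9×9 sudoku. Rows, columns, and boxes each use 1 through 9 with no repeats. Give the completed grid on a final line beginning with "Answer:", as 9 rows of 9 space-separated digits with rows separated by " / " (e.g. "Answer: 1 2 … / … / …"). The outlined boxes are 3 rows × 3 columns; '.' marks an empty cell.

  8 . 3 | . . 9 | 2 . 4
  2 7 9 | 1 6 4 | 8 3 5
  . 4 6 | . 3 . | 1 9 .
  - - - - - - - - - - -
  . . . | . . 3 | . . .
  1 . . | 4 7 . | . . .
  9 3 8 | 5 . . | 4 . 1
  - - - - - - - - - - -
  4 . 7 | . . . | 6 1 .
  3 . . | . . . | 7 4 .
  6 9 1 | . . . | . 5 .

Step 1. [r6c5∈{2}] only 2 remains possible at r6c5, so r6c5=2.
Step 2. [r8c6∈{1,2,5,6,8}] in col 6, 1 fits only at r8c6, so r8c6=1.
Step 3. [r8c4∈{2,6,8,9}] in row 8, 6 fits only at r8c4 ⇒ r8c4=6.
Step 4. [r1c4∈{7}] r1c4's peers cover all but 7. So r1c4=7.
Step 5. [r9c7∈{3}] r9c7 is down to just 3 ⇒ r9c7=3.
Step 6. [r5c9∈{2,3,6,8,9}] r5c9 is the only open cell in row 5 admitting 3, so r5c9=3.
Step 7. [r4c9∈{2,6,7,8,9}] 6 has one home in col 9: r4c9 ⇒ r4c9=6.
Step 8. [r1c5∈{5}] nothing but 5 survives at r1c5. So r1c5=5.
Step 9. [r7c4∈{2,3,8,9}] row 7 places 3 nowhere but r7c4 ⇒ r7c4=3.
Step 10. [r5c2∈{2,5,6}] r5c2 is the only open cell in col 2 admitting 6 ⇒ r5c2=6.
Step 11. [r5c6∈{8}] nothing but 8 survives at r5c6, so r5c6=8.
Step 12. [r3c6∈{2}] only 2 remains possible at r3c6, so r3c6=2.
Step 13. [r4c8∈{2,7,8}] 8 has one home in row 4: r4c8. So r4c8=8.
Step 14. [r4c3∈{2,4,5}] row 4 places 4 nowhere but r4c3, so r4c3=4.
Step 15. [r4c2∈{2,5}] across row 4, 2 lands solely at r4c2, so r4c2=2.
Step 16. [r7c9∈{2,8,9}] in row 7, 2 fits only at r7c9 ⇒ r7c9=2.
Step 17. [r7c5∈{8,9}] row 7 places 9 nowhere but r7c5, so r7c5=9.
Step 18. [r8c5∈{8}] r8c5 is down to just 8 ⇒ r8c5=8.
Step 19. [r5c3∈{5}] r5c3's peers cover all but 5. So r5c3=5.
Step 20. [r7c2∈{5,8}] in row 7, 8 fits only at r7c2. So r7c2=8.
Step 21. [r4c7∈{5,9}] r4c7 is the only open cell in row 4 admitting 5 ⇒ r4c7=5.
Step 22. [r6c8∈{7}] r6c8 has the single candidate 7. So r6c8=7.
Step 23. [r5c8∈{2}] r5c8 has the single candidate 2, so r5c8=2.
Step 24. [r9c6∈{7}] r9c6's peers cover all but 7, so r9c6=7.
Step 25. [r7c6∈{5}] nothing but 5 survives at r7c6, so r7c6=5.
Step 26. [r3c1∈{5}] only 5 remains possible at r3c1, so r3c1=5.
Step 27. [r6c6∈{6}] r6c6 has the single candidate 6, so r6c6=6.
Step 28. [r1c8∈{6}] r1c8's peers cover all but 6. So r1c8=6.
Step 29. [r8c9∈{9}] nothing but 9 survives at r8c9 ⇒ r8c9=9.
Step 30. [r3c4∈{8}] r3c4 has the single candidate 8, so r3c4=8.
Step 31. [r8c3∈{2}] only 2 remains possible at r8c3, so r8c3=2.
Step 32. [r5c7∈{9}] only 9 remains possible at r5c7, so r5c7=9.
Step 33. [r4c1∈{7}] r4c1 has the single candidate 7, so r4c1=7.
Step 34. [r9c5∈{4}] r9c5 is down to just 4 ⇒ r9c5=4.
Step 35. [r4c5∈{1}] nothing but 1 survives at r4c5. So r4c5=1.
Step 36. [r8c2∈{5}] only 5 remains possible at r8c2 ⇒ r8c2=5.
Step 37. [r9c4∈{2}] r9c4 has the single candidate 2, so r9c4=2.
Step 38. [r9c9∈{8}] r9c9's peers cover all but 8. So r9c9=8.
Step 39. [r4c4∈{9}] only 9 remains possible at r4c4. So r4c4=9.
Step 40. [r3c9∈{7}] nothing but 7 survives at r3c9 ⇒ r3c9=7.
Step 41. [r1c2∈{1}] nothing but 1 survives at r1c2. So r1c2=1.

Answer: 8 1 3 7 5 9 2 6 4 / 2 7 9 1 6 4 8 3 5 / 5 4 6 8 3 2 1 9 7 / 7 2 4 9 1 3 5 8 6 / 1 6 5 4 7 8 9 2 3 / 9 3 8 5 2 6 4 7 1 / 4 8 7 3 9 5 6 1 2 / 3 5 2 6 8 1 7 4 9 / 6 9 1 2 4 7 3 5 8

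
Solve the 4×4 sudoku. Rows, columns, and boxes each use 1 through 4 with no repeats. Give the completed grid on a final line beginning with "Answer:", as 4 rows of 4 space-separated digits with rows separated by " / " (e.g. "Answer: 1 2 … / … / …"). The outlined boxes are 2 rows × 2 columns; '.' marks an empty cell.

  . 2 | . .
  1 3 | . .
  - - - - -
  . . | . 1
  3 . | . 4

Step 1. [r3c3∈{2,3}] 3 has one home in row 3: r3c3, so r3c3=3.
Step 2. [r1c1∈{4}] only 4 remains possible at r1c1, so r1c1=4.
Step 3. [r4c3∈{2}] r4c3's peers cover all but 2. So r4c3=2.
Step 4. [r4c2∈{1}] only 1 remains possible at r4c2. So r4c2=1.
Step 5. [r3c1∈{2}] r3c1 is down to just 2. So r3c1=2.
Step 6. [r1c4∈{3}] r1c4 is down to just 3, so r1c4=3.
Step 7. [r3c2∈{4}] only 4 remains possible at r3c2 ⇒ r3c2=4.
Step 8. [r2c4∈{2}] nothing but 2 survives at r2c4. So r2c4=2.
Step 9. [r1c3∈{1}] r1c3 is down to just 1. So r1c3=1.
Step 10. [r2c3∈{4}] nothing but 4 survives at r2c3. So r2c3=4.

Answer: 4 2 1 3 / 1 3 4 2 / 2 4 3 1 / 3 1 2 4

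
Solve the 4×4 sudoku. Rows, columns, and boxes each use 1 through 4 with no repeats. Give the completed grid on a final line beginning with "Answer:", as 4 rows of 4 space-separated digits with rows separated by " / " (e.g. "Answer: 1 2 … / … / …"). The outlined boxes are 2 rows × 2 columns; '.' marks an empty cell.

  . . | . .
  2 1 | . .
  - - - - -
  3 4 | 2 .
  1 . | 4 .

Step 1. [r1c4∈{1,2,3,4}] across row 1, 2 lands solely at r1c4. So r1c4=2.
Step 2. [r2c3∈{3}] nothing but 3 survives at r2c3 ⇒ r2c3=3.
Step 3. [r1c1∈{4}] r1c1 is down to just 4. So r1c1=4.
Step 4. [r1c2∈{3}] nothing but 3 survives at r1c2 ⇒ r1c2=3.
Step 5. [r4c4∈{3}] nothing but 3 survives at r4c4, so r4c4=3.
Step 6. [r4c2∈{2}] r4c2 is down to just 2, so r4c2=2.
Step 7. [r2c4∈{4}] nothing but 4 survives at r2c4, so r2c4=4.
Step 8. [r3c4∈{1}] only 1 remains possible at r3c4 ⇒ r3c4=1.
Step 9. [r1c3∈{1}] r1c3 has the single candidate 1 ⇒ r1c3=1.

Answer: 4 3 1 2 / 2 1 3 4 / 3 4 2 1 / 1 2 4 3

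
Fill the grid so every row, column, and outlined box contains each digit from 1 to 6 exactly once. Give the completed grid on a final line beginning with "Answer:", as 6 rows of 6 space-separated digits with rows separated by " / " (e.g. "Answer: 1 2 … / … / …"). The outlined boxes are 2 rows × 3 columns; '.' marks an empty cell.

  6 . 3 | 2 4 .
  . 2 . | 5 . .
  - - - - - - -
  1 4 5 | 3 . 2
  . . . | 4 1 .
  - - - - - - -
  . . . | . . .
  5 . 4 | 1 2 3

Step 1. [r5c4∈{6}] only 6 remains possible at r5c4, so r5c4=6.
Step 2. [r4c3∈{2,6}] col 3 places 6 nowhere but r4c3. So r4c3=6.
Step 3. [r2c3∈{1}] nothing but 1 survives at r2c3. So r2c3=1.
Step 4. [r4c2∈{3}] nothing but 3 survives at r4c2 ⇒ r4c2=3.
Step 5. [r3c5∈{6}] r3c5 is down to just 6, so r3c5=6.
Step 6. [r4c1∈{2}] r4c1 has the single candidate 2. So r4c1=2.
Step 7. [r5c5∈{5}] r5c5 is down to just 5, so r5c5=5.
Step 8. [r5c1∈{3}] r5c1's peers cover all but 3 ⇒ r5c1=3.
Step 9. [r6c2∈{6}] r6c2 has the single candidate 6. So r6c2=6.
Step 10. [r5c3∈{2}] r5c3 is down to just 2 ⇒ r5c3=2.
Step 11. [r1c6∈{1}] only 1 remains possible at r1c6. So r1c6=1.
Step 12. [r1c2∈{5}] r1c2's peers cover all but 5. So r1c2=5.
Step 13. [r2c6∈{6}] nothing but 6 survives at r2c6, so r2c6=6.
Step 14. [r2c5∈{3}] only 3 remains possible at r2c5 ⇒ r2c5=3.
Step 15. [r2c1∈{4}] only 4 remains possible at r2c1. So r2c1=4.
Step 16. [r4c6∈{5}] only 5 remains possible at r4c6 ⇒ r4c6=5.
Step 17. [r5c6∈{4}] nothing but 4 survives at r5c6. So r5c6=4.
Step 18. [r5c2∈{1}] only 1 remains possible at r5c2. So r5c2=1.

Answer: 6 5 3 2 4 1 / 4 2 1 5 3 6 / 1 4 5 3 6 2 / 2 3 6 4 1 5 / 3 1 2 6 5 4 / 5 6 4 1 2 3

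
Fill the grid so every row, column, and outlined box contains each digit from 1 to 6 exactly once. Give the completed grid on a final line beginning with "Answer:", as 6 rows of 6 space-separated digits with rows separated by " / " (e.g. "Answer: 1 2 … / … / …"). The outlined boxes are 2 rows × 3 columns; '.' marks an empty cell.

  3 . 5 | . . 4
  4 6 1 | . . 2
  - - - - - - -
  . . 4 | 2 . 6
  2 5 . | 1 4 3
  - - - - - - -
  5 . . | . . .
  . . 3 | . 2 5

Step 1. [r1c4∈{6}] r1c4 has the single candidate 6, so r1c4=6.
Step 2. [r5c5∈{1,3,6}] 6 has one home in col 5: r5c5 ⇒ r5c5=6.
Step 3. [r2c4∈{3,5}] across col 4, 5 lands solely at r2c4 ⇒ r2c4=5.
Step 4. [r6c4∈{4}] only 4 remains possible at r6c4. So r6c4=4.
Step 5. [r6c2∈{1}] r6c2 has the single candidate 1 ⇒ r6c2=1.
Step 6. [r1c2∈{2}] r1c2 has the single candidate 2 ⇒ r1c2=2.
Step 7. [r5c6∈{1}] nothing but 1 survives at r5c6 ⇒ r5c6=1.
Step 8. [r4c3∈{6}] r4c3's peers cover all but 6 ⇒ r4c3=6.
Step 9. [r3c2∈{3}] r3c2's peers cover all but 3 ⇒ r3c2=3.
Step 10. [r1c5∈{1}] only 1 remains possible at r1c5, so r1c5=1.
Step 11. [r3c1∈{1}] nothing but 1 survives at r3c1. So r3c1=1.
Step 12. [r3c5∈{5}] nothing but 5 survives at r3c5 ⇒ r3c5=5.
Step 13. [r6c1∈{6}] r6c1 is down to just 6 ⇒ r6c1=6.
Step 14. [r5c2∈{4}] nothing but 4 survives at r5c2, so r5c2=4.
Step 15. [r2c5∈{3}] only 3 remains possible at r2c5, so r2c5=3.
Step 16. [r5c3∈{2}] nothing but 2 survives at r5c3. So r5c3=2.
Step 17. [r5c4∈{3}] r5c4 has the single candidate 3, so r5c4=3.

Answer: 3 2 5 6 1 4 / 4 6 1 5 3 2 / 1 3 4 2 5 6 / 2 5 6 1 4 3 / 5 4 2 3 6 1 / 6 1 3 4 2 5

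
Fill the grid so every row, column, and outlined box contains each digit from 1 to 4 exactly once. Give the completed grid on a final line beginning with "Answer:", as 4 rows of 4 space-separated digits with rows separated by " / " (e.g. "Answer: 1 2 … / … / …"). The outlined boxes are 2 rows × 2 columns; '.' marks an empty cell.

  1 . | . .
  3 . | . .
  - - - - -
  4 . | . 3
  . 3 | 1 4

Step 1. [r1c4∈{2}] r1c4's peers cover all but 2, so r1c4=2.
Step 2. [r2c3∈{4}] nothing but 4 survives at r2c3. So r2c3=4.
Step 3. [r4c1∈{2}] nothing but 2 survives at r4c1, so r4c1=2.
Step 4. [r2c2∈{2}] r2c2's peers cover all but 2, so r2c2=2.
Step 5. [r1c3∈{3}] only 3 remains possible at r1c3. So r1c3=3.
Step 6. [r3c3∈{2}] r3c3 is down to just 2. So r3c3=2.
Step 7. [r2c4∈{1}] r2c4 is down to just 1. So r2c4=1.
Step 8. [r3c2∈{1}] nothing but 1 survives at r3c2. So r3c2=1.
Step 9. [r1c2∈{4}] only 4 remains possible at r1c2, so r1c2=4.

Answer: 1 4 3 2 / 3 2 4 1 / 4 1 2 3 / 2 3 1 4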